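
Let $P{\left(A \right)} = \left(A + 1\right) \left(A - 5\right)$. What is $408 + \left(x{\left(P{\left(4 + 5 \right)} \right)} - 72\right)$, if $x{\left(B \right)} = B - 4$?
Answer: $372$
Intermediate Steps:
$P{\left(A \right)} = \left(1 + A\right) \left(-5 + A\right)$
$x{\left(B \right)} = -4 + B$
$408 + \left(x{\left(P{\left(4 + 5 \right)} \right)} - 72\right) = 408 - \left(81 - \left(4 + 5\right)^{2} + 4 \left(4 + 5\right)\right) = 408 - 36 = 372$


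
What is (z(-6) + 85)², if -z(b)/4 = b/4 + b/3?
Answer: 9801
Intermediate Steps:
z(b) = -7*b/3 (z(b) = -4*(b/4 + b/3) = -7*b/3)
(z(-6) + 85)² = (-7/3*(-6) + 85)² = (14 + 85)² = 99² = 9801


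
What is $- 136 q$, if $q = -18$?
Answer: $2448$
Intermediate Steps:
$- 136 q = \left(-136\right) \left(-18\right) = 2448$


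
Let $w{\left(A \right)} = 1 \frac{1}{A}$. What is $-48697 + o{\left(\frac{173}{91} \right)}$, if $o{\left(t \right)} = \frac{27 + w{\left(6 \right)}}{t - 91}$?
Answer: $- \frac{2369026489}{48648} \approx -48697.0$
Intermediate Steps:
$w{\left(A \right)} = \frac{1}{A}$
$o{\left(t \right)} = \frac{163}{6 \left(-91 + t\right)}$ ($o{\left(t \right)} = \frac{27 + \frac{1}{6}}{t - 91} = \frac{27 + \frac{1}{6}}{-91 + t} = \frac{163}{6 \left(-91 + t\right)}$)
$-48697 + o{\left(\frac{173}{91} \right)} = -48697 + \frac{163}{6 \left(-91 + \frac{173}{91}\right)} = -48697 + \frac{163}{6 \left(- \frac{8108}{91}\right)} = -48697 + \frac{163}{6} \left(- \frac{91}{8108}\right) = -48697 - \frac{14833}{48648} = - \frac{2369026489}{48648}$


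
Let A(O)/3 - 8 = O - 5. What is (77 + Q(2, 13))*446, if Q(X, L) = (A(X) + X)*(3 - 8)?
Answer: -3568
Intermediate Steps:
A(O) = 9 + 3*O (A(O) = 24 + 3*(O - 5) = 24 + 3*(-5 + O) = 24 + (-15 + 3*O) = 9 + 3*O)
Q(X, L) = -45 - 20*X (Q(X, L) = ((9 + 3*X) + X)*(3 - 8) = (9 + 4*X)*(-5) = -45 - 20*X)
(77 + Q(2, 13))*446 = (77 + (-45 - 20*2))*446 = (77 + (-45 - 40))*446 = (77 - 85)*446 = -8*446 = -3568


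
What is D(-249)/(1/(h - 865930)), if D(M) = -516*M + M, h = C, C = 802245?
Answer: -8166645975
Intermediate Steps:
h = 802245
D(M) = -515*M
D(-249)/(1/(h - 865930)) = (-515*(-249))/(1/(802245 - 865930)) = 128235/(1/(-63685)) = 128235/(-1/63685) = 128235*(-63685) = -8166645975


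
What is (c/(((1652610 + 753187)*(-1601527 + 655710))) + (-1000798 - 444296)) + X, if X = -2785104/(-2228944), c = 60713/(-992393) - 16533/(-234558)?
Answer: -11847655690077105478884099718468833/8198543440287374071641557006 ≈ -1.4451e+6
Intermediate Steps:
c = 240723735/25863746366 (c = 60713*(-1/992393) - 16533*(-1/234558) = -60713/992393 + 1837/26062 = 240723735/25863746366 ≈ 0.0093074)
X = 174069/139309 (X = -2785104*(-1/2228944) = 174069/139309 ≈ 1.2495)
(c/(((1652610 + 753187)*(-1601527 + 655710))) + (-1000798 - 444296)) + X = (240723735/(25863746366*(((1652610 + 753187)*(-1601527 + 655710)))) + (-1000798 - 444296)) + 174069/139309 = (240723735/(25863746366*((2405797*(-945817)))) - 1445094) + 174069/139309 = ((240723735/25863746366)/(-2275443701149) - 1445094) + 174069/139309 = ((240723735/25863746366)*(-1/2275443701149) - 1445094) + 174069/139309 = (-240723735/58851498756630038774534 - 1445094) + 174069/139309 = -85045947744213529253087159931/58851498756630038774534 + 174069/139309 = -11847655690077105478884099718468833/8198543440287374071641557006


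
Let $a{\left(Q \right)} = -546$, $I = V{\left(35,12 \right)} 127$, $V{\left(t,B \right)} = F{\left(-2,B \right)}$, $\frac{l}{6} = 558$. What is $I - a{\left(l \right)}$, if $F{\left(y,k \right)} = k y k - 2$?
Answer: $-36284$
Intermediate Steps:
$l = 3348$ ($l = 6 \cdot 558 = 3348$)
$F{\left(y,k \right)} = -2 + y k^{2}$ ($F{\left(y,k \right)} = y k^{2} - 2 = -2 + y k^{2}$)
$V{\left(t,B \right)} = -2 - 2 B^{2}$
$I = -36830$ ($I = \left(-2 - 2 \cdot 12^{2}\right) 127 = \left(-2 - 288\right) 127 = \left(-290\right) 127 = -36830$)
$I - a{\left(l \right)} = -36830 - -546 = -36830 + 546 = -36284$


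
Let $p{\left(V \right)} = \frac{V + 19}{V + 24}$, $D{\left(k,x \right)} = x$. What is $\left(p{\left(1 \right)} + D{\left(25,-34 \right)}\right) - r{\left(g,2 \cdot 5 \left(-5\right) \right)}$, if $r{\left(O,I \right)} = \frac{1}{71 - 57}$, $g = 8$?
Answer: $- \frac{2329}{70} \approx -33.271$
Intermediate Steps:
$p{\left(V \right)} = \frac{19 + V}{24 + V}$
$r{\left(O,I \right)} = \frac{1}{14}$
$\left(p{\left(1 \right)} + D{\left(25,-34 \right)}\right) - r{\left(g,2 \cdot 5 \left(-5\right) \right)} = \left(\frac{19 + 1}{24 + 1} - 34\right) - \frac{1}{14} = \left(\frac{1}{25} \cdot 20 - 34\right) - \frac{1}{14} = \left(\frac{4}{5} - 34\right) - \frac{1}{14} = - \frac{166}{5} - \frac{1}{14} = - \frac{2329}{70}$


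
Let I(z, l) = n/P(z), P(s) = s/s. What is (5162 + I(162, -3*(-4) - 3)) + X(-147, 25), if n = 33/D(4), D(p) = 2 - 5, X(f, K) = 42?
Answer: 5193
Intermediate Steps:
D(p) = -3
n = -11 (n = 33/(-3) = 33*(-⅓) = -11)
P(s) = 1
I(z, l) = -11 (I(z, l) = -11/1 = -11*1 = -11)
(5162 + I(162, -3*(-4) - 3)) + X(-147, 25) = (5162 - 11) + 42 = 5151 + 42 = 5193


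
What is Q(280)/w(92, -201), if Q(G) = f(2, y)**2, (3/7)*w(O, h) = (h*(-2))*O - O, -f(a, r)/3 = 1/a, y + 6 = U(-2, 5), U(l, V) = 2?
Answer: 27/1032976 ≈ 2.6138e-5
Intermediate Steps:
y = -4 (y = -6 + 2 = -4)
f(a, r) = -3/a
w(O, h) = -7*O/3 - 14*O*h/3 (w(O, h) = 7*((h*(-2))*O - O)/3 = 7*((-2*h)*O - O)/3 = 7*(-2*O*h - O)/3 = 7*(-O - 2*O*h)/3 = -7*O/3 - 14*O*h/3)
Q(G) = 9/4 (Q(G) = (-3/2)**2 = 9/4)
Q(280)/w(92, -201) = 9/(4*((-7/3*92*(1 + 2*(-201))))) = 9/(4*((-7/3*92*(1 - 402)))) = 9/(4*((-7/3*92*(-401)))) = 9/(4*(258244/3)) = (9/4)*(3/258244) = 27/1032976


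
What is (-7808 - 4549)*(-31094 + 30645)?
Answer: 5548293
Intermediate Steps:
(-7808 - 4549)*(-31094 + 30645) = -12357*(-449) = 5548293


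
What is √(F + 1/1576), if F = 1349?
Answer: 15*√3722906/788 ≈ 36.729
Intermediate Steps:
√(F + 1/1576) = √(1349 + 1/1576) = √(2126025/1576) = 15*√3722906/788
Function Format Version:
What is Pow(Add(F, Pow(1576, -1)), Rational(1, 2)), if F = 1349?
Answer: Mul(Rational(15, 788), Pow(3722906, Rational(1, 2))) ≈ 36.729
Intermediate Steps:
Pow(Add(F, Pow(1576, -1)), Rational(1, 2)) = Pow(Add(1349, Pow(1576, -1)), Rational(1, 2)) = Pow(Add(1349, Rational(1, 1576)), Rational(1, 2)) = Pow(Rational(2126025, 1576), Rational(1, 2)) = Mul(Rational(15, 788), Pow(3722906, Rational(1, 2)))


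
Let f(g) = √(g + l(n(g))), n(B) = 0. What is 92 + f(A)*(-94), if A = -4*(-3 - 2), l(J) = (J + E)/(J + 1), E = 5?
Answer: -378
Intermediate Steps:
l(J) = (5 + J)/(1 + J) (l(J) = (J + 5)/(J + 1) = (5 + J)/(1 + J))
A = 20 (A = -4*(-5) = 20)
f(g) = √(5 + g) (f(g) = √(g + (5 + 0)/(1 + 0)) = √(g + 5/1) = √(g + 1*5) = √(g + 5) = √(5 + g))
92 + f(A)*(-94) = 92 + √(5 + 20)*(-94) = 92 + √25*(-94) = 92 + 5*(-94) = 92 - 470 = -378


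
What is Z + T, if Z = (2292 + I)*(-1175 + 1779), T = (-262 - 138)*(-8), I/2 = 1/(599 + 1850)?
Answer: 3398155240/2449 ≈ 1.3876e+6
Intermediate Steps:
I = 2/2449 (I = 2/(599 + 1850) = 2/2449 ≈ 0.00081666)
T = 3200 (T = -400*(-8) = 3200)
Z = 3390318440/2449 (Z = (2292 + 2/2449)*(-1175 + 1779) = (5613110/2449)*604 = 3390318440/2449 ≈ 1.3844e+6)
Z + T = 3390318440/2449 + 3200 = 3398155240/2449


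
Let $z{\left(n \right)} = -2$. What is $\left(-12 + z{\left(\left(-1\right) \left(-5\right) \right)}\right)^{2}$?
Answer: $196$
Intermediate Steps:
$\left(-12 + z{\left(\left(-1\right) \left(-5\right) \right)}\right)^{2} = \left(-12 - 2\right)^{2} = \left(-14\right)^{2} = 196$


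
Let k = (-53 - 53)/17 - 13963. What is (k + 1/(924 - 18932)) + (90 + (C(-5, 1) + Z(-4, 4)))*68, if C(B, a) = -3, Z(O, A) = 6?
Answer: -2340481769/306136 ≈ -7645.2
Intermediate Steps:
k = -237477/17 (k = (1/17)*(-106) - 13963 = -106/17 - 13963 = -237477/17 ≈ -13969.)
(k + 1/(924 - 18932)) + (90 + (C(-5, 1) + Z(-4, 4)))*68 = (-237477/17 + 1/(924 - 18932)) + (90 + (-3 + 6))*68 = (-237477/17 + 1/(-18008)) + (90 + 3)*68 = (-237477/17 - 1/18008) + 93*68 = -4276485833/306136 + 6324 = -2340481769/306136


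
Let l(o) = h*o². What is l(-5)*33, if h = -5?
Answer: -4125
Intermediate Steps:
l(o) = -5*o²
l(-5)*33 = -5*(-5)²*33 = -5*25*33 = -125*33 = -4125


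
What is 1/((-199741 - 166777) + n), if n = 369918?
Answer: 1/3400 ≈ 0.00029412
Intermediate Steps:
1/((-199741 - 166777) + n) = 1/((-199741 - 166777) + 369918) = 1/(-366518 + 369918) = 1/3400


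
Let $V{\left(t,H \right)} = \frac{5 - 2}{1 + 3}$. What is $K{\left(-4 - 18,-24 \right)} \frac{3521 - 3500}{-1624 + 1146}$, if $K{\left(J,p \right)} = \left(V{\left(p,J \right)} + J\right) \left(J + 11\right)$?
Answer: $- \frac{19635}{1912} \approx -10.269$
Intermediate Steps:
$V{\left(t,H \right)} = \frac{3}{4}$
$K{\left(J,p \right)} = \left(11 + J\right) \left(\frac{3}{4} + J\right)$ ($K{\left(J,p \right)} = \left(\frac{3}{4} + J\right) \left(J + 11\right) = \left(\frac{3}{4} + J\right) \left(11 + J\right) = \left(11 + J\right) \left(\frac{3}{4} + J\right)$)
$K{\left(-4 - 18,-24 \right)} \frac{3521 - 3500}{-1624 + 1146} = \left(\frac{33}{4} + \left(-4 - 18\right)^{2} + \frac{47 \left(-4 - 18\right)}{4}\right) \frac{3521 - 3500}{-1624 + 1146} = \left(\frac{33}{4} + \left(-4 - 18\right)^{2} + \frac{47 \left(-4 - 18\right)}{4}\right) \frac{21}{-478} = \left(\frac{33}{4} + \left(-22\right)^{2} + \frac{47}{4} \left(-22\right)\right) 21 \left(- \frac{1}{478}\right) = \left(\frac{33}{4} + 484 - \frac{517}{2}\right) \left(- \frac{21}{478}\right) = \frac{935}{4} \left(- \frac{21}{478}\right) = - \frac{19635}{1912}$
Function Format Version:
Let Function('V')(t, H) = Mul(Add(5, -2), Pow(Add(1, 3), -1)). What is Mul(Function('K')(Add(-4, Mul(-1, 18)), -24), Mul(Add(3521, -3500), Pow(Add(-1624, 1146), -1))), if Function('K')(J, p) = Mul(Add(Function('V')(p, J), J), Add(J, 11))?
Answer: Rational(-19635, 1912) ≈ -10.269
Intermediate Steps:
Function('V')(t, H) = Rational(3, 4) (Function('V')(t, H) = Mul(3, Pow(4, -1)) = Mul(3, Rational(1, 4)) = Rational(3, 4))
Function('K')(J, p) = Mul(Add(11, J), Add(Rational(3, 4), J)) (Function('K')(J, p) = Mul(Add(Rational(3, 4), J), Add(J, 11)) = Mul(Add(Rational(3, 4), J), Add(11, J)) = Mul(Add(11, J), Add(Rational(3, 4), J)))
Mul(Function('K')(Add(-4, Mul(-1, 18)), -24), Mul(Add(3521, -3500), Pow(Add(-1624, 1146), -1))) = Mul(Add(Rational(33, 4), Pow(Add(-4, Mul(-1, 18)), 2), Mul(Rational(47, 4), Add(-4, Mul(-1, 18)))), Mul(Add(3521, -3500), Pow(Add(-1624, 1146), -1))) = Mul(Add(Rational(33, 4), Pow(Add(-4, -18), 2), Mul(Rational(47, 4), Add(-4, -18))), Mul(21, Pow(-478, -1))) = Mul(Add(Rational(33, 4), Pow(-22, 2), Mul(Rational(47, 4), -22)), Mul(21, Rational(-1, 478))) = Mul(Add(Rational(33, 4), 484, Rational(-517, 2)), Rational(-21, 478)) = Mul(Rational(935, 4), Rational(-21, 478)) = Rational(-19635, 1912)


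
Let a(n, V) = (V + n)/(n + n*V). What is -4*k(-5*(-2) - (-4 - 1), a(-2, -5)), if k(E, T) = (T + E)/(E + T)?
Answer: -4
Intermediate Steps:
a(n, V) = (V + n)/(n + V*n)
k(E, T) = 1 (k(E, T) = (E + T)/(E + T) = 1)
-4*k(-5*(-2) - (-4 - 1), a(-2, -5)) = -4*1 = -4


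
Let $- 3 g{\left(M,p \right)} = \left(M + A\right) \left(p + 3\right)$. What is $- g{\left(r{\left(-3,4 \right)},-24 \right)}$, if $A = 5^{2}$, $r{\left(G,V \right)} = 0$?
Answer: $-175$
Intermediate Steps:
$A = 25$
$g{\left(M,p \right)} = - \frac{\left(3 + p\right) \left(25 + M\right)}{3}$ ($g{\left(M,p \right)} = - \frac{\left(M + 25\right) \left(p + 3\right)}{3} = - \frac{\left(25 + M\right) \left(3 + p\right)}{3} = - \frac{\left(3 + p\right) \left(25 + M\right)}{3}$)
$- g{\left(r{\left(-3,4 \right)},-24 \right)} = - (-25 - 0 - -200 - 0 \left(-24\right)) = - (-25 + 0 + 200 + 0) = \left(-1\right) 175 = -175$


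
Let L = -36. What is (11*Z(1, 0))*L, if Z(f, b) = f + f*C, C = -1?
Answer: 0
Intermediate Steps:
Z(f, b) = 0 (Z(f, b) = f + f*(-1) = f - f = 0)
(11*Z(1, 0))*L = (11*0)*(-36) = 0*(-36) = 0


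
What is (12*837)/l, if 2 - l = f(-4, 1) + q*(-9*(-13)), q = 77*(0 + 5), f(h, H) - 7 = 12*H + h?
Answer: -5022/22529 ≈ -0.22291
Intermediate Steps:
f(h, H) = 7 + h + 12*H (f(h, H) = 7 + (12*H + h) = 7 + (h + 12*H) = 7 + h + 12*H)
q = 385 (q = 77*5 = 385)
l = -45058 (l = 2 - ((7 - 4 + 12*1) + 385*(-9*(-13))) = 2 - ((7 - 4 + 12) + 385*117) = 2 - (15 + 45045) = 2 - 1*45060 = 2 - 45060 = -45058)
(12*837)/l = (12*837)/(-45058) = 10044*(-1/45058) = -5022/22529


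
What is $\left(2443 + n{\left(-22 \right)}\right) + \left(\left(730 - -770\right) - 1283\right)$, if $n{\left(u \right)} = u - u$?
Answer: $2660$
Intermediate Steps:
$n{\left(u \right)} = 0$
$\left(2443 + n{\left(-22 \right)}\right) + \left(\left(730 - -770\right) - 1283\right) = \left(2443 + 0\right) + \left(\left(730 - -770\right) - 1283\right) = 2443 + \left(\left(730 + 770\right) - 1283\right) = 2443 + \left(1500 - 1283\right) = 2443 + 217 = 2660$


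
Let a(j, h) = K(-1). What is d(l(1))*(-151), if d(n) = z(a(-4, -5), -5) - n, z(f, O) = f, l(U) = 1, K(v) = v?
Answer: 302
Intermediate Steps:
a(j, h) = -1
d(n) = -1 - n
d(l(1))*(-151) = (-1 - 1*1)*(-151) = (-1 - 1)*(-151) = -2*(-151) = 302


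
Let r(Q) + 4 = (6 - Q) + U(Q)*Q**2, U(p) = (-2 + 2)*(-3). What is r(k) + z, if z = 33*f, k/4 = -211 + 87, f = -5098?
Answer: -167736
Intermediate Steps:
U(p) = 0 (U(p) = 0*(-3) = 0)
k = -496 (k = 4*(-211 + 87) = 4*(-124) = -496)
r(Q) = 2 - Q (r(Q) = -4 + ((6 - Q) + 0*Q**2) = -4 + ((6 - Q) + 0) = -4 + (6 - Q) = 2 - Q)
z = -168234 (z = 33*(-5098) = -168234)
r(k) + z = (2 - 1*(-496)) - 168234 = (2 + 496) - 168234 = 498 - 168234 = -167736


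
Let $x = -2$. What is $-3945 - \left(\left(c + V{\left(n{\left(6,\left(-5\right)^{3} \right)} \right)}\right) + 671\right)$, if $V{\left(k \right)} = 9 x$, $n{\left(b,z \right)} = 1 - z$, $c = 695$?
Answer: $-5293$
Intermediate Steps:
$V{\left(k \right)} = -18$ ($V{\left(k \right)} = 9 \left(-2\right) = -18$)
$-3945 - \left(\left(c + V{\left(n{\left(6,\left(-5\right)^{3} \right)} \right)}\right) + 671\right) = -3945 - \left(\left(695 - 18\right) + 671\right) = -3945 - \left(677 + 671\right) = -3945 - 1348 = -5293$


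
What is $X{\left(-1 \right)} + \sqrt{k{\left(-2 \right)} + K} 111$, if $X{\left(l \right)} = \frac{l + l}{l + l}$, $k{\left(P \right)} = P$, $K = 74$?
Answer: $1 + 666 \sqrt{2} \approx 942.87$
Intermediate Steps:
$X{\left(l \right)} = 1$ ($X{\left(l \right)} = \frac{2 l}{2 l} = 2 l \frac{1}{2 l} = 1$)
$X{\left(-1 \right)} + \sqrt{k{\left(-2 \right)} + K} 111 = 1 + \sqrt{-2 + 74} \cdot 111 = 1 + \sqrt{72} \cdot 111 = 1 + 6 \sqrt{2} \cdot 111 = 1 + 666 \sqrt{2}$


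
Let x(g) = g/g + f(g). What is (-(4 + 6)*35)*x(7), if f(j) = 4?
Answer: -1750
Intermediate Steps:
x(g) = 5 (x(g) = g/g + 4 = 1 + 4 = 5)
(-(4 + 6)*35)*x(7) = (-(4 + 6)*35)*5 = (-1*10*35)*5 = -10*35*5 = -350*5 = -1750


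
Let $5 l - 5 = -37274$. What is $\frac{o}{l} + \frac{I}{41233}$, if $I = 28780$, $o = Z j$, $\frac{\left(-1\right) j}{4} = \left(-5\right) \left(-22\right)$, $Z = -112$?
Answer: $- \frac{9087209380}{1536712677} \approx -5.9134$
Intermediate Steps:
$j = -440$ ($j = - 4 \left(\left(-5\right) \left(-22\right)\right) = \left(-4\right) 110 = -440$)
$l = - \frac{37269}{5}$ ($l = 1 + \frac{1}{5} \left(-37274\right) = 1 - \frac{37274}{5} = - \frac{37269}{5} \approx -7453.8$)
$o = 49280$ ($o = \left(-112\right) \left(-440\right) = 49280$)
$\frac{o}{l} + \frac{I}{41233} = \frac{49280}{- \frac{37269}{5}} + \frac{28780}{41233} = 49280 \left(- \frac{5}{37269}\right) + 28780 \cdot \frac{1}{41233} = - \frac{246400}{37269} + \frac{28780}{41233} = - \frac{9087209380}{1536712677}$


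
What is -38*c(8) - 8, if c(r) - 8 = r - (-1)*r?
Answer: -920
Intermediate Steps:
c(r) = 8 + 2*r (c(r) = 8 + (r - (-1)*r) = 8 + (r + r) = 8 + 2*r)
-38*c(8) - 8 = -38*(8 + 2*8) - 8 = -38*(8 + 16) - 8 = -38*24 - 8 = -912 - 8 = -920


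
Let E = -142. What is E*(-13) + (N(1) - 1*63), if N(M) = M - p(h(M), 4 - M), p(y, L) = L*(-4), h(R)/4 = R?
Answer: 1796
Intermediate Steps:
h(R) = 4*R
p(y, L) = -4*L
N(M) = 16 - 3*M (N(M) = M - (-4)*(4 - M) = M - (-16 + 4*M) = M + (16 - 4*M) = 16 - 3*M)
E*(-13) + (N(1) - 1*63) = -142*(-13) + ((16 - 3*1) - 1*63) = 1846 + ((16 - 3) - 63) = 1846 + (13 - 63) = 1846 - 50 = 1796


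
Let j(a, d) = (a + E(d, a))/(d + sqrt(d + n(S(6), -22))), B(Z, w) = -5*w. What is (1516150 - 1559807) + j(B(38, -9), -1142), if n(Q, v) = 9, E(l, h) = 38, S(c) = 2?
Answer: -56985445915/1305297 - 83*I*sqrt(1133)/1305297 ≈ -43657.0 - 0.0021403*I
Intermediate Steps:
j(a, d) = (38 + a)/(d + sqrt(9 + d)) (j(a, d) = (a + 38)/(d + sqrt(d + 9)) = (38 + a)/(d + sqrt(9 + d)))
(1516150 - 1559807) + j(B(38, -9), -1142) = (1516150 - 1559807) + (38 - 5*(-9))/(-1142 + sqrt(9 - 1142)) = -43657 + (38 + 45)/(-1142 + sqrt(-1133)) = -43657 + 83/(-1142 + I*sqrt(1133))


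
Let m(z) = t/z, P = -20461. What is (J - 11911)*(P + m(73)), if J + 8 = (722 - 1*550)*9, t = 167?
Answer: 15488943306/73 ≈ 2.1218e+8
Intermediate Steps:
m(z) = 167/z
J = 1540 (J = -8 + (722 - 1*550)*9 = -8 + (722 - 550)*9 = -8 + 172*9 = -8 + 1548 = 1540)
(J - 11911)*(P + m(73)) = (1540 - 11911)*(-20461 + 167/73) = -10371*(-20461 + 167*(1/73)) = -10371*(-20461 + 167/73) = -10371*(-1493486/73) = 15488943306/73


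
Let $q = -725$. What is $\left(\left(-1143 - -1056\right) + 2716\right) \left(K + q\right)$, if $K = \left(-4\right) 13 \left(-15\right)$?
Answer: $144595$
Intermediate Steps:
$K = 780$ ($K = \left(-52\right) \left(-15\right) = 780$)
$\left(\left(-1143 - -1056\right) + 2716\right) \left(K + q\right) = \left(\left(-1143 - -1056\right) + 2716\right) \left(780 - 725\right) = \left(\left(-1143 + 1056\right) + 2716\right) 55 = \left(-87 + 2716\right) 55 = 2629 \cdot 55 = 144595$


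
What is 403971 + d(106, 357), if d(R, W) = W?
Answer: 404328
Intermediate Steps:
403971 + d(106, 357) = 403971 + 357 = 404328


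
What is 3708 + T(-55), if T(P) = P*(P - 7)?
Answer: 7118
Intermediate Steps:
T(P) = P*(-7 + P)
3708 + T(-55) = 3708 - 55*(-7 - 55) = 3708 - 55*(-62) = 3708 + 3410 = 7118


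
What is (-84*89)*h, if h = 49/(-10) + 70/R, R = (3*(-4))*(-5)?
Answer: 139552/5 ≈ 27910.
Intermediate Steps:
R = 60 (R = -12*(-5) = 60)
h = -56/15 (h = 49/(-10) + 70/60 = 49*(-⅒) + 70*(1/60) = -49/10 + 7/6 = -56/15 ≈ -3.7333)
(-84*89)*h = -84*89*(-56/15) = -7476*(-56/15) = 139552/5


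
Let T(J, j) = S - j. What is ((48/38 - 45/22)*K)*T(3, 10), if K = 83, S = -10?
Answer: 271410/209 ≈ 1298.6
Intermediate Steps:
T(J, j) = -10 - j
((48/38 - 45/22)*K)*T(3, 10) = ((48/38 - 45/22)*83)*(-10 - 1*10) = ((48*(1/38) - 45*1/22)*83)*(-10 - 10) = ((24/19 - 45/22)*83)*(-20) = -327/418*83*(-20) = -27141/418*(-20) = 271410/209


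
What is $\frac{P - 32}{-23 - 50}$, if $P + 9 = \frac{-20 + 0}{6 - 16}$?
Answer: $\frac{39}{73} \approx 0.53425$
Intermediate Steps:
$P = -7$ ($P = -9 + \frac{-20 + 0}{6 - 16} = -9 - \frac{20}{-10} = -9 - -2 = -9 + 2 = -7$)
$\frac{P - 32}{-23 - 50} = \frac{-7 - 32}{-23 - 50} = \frac{1}{-73} \left(-39\right) = \left(- \frac{1}{73}\right) \left(-39\right) = \frac{39}{73}$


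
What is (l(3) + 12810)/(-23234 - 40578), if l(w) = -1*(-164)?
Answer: -6487/31906 ≈ -0.20332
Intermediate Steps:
l(w) = 164
(l(3) + 12810)/(-23234 - 40578) = (164 + 12810)/(-23234 - 40578) = 12974/(-63812) = 12974*(-1/63812) = -6487/31906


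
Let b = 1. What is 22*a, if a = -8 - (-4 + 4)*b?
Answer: -176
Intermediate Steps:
a = -8 (a = -8 - (-4 + 4) = -8 - 0 = -8 - 1*0 = -8 + 0 = -8)
22*a = 22*(-8) = -176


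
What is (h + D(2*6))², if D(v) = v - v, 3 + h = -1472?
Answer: 2175625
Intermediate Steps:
h = -1475 (h = -3 - 1472 = -1475)
D(v) = 0
(h + D(2*6))² = (-1475 + 0)² = (-1475)² = 2175625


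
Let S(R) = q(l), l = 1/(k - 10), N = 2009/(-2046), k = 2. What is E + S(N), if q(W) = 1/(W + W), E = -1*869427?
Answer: -869431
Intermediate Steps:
E = -869427
N = -2009/2046 (N = 2009*(-1/2046) = -2009/2046 ≈ -0.98192)
l = -⅛ (l = 1/(2 - 10) = 1/(-8) = -⅛ ≈ -0.12500)
q(W) = 1/(2*W)
S(R) = -4 (S(R) = 1/(2*(-⅛)) = (½)*(-8) = -4)
E + S(N) = -869427 - 4 = -869431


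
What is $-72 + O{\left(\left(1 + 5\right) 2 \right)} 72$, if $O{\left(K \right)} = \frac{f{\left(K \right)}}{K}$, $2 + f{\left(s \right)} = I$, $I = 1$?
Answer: $-78$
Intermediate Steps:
$f{\left(s \right)} = -1$ ($f{\left(s \right)} = -2 + 1 = -1$)
$O{\left(K \right)} = - \frac{1}{K}$
$-72 + O{\left(\left(1 + 5\right) 2 \right)} 72 = -72 + - \frac{1}{\left(1 + 5\right) 2} \cdot 72 = -72 + - \frac{1}{6 \cdot 2} \cdot 72 = -72 + - \frac{1}{12} \cdot 72 = -72 + \left(-1\right) \frac{1}{12} \cdot 72 = -72 - 6 = -78$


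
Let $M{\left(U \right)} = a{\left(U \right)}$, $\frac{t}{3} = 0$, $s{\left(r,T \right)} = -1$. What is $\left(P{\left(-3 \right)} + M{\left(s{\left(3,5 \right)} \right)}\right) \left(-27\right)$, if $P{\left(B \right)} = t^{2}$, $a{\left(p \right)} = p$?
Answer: $27$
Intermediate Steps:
$t = 0$ ($t = 3 \cdot 0 = 0$)
$P{\left(B \right)} = 0$ ($P{\left(B \right)} = 0^{2} = 0$)
$M{\left(U \right)} = U$
$\left(P{\left(-3 \right)} + M{\left(s{\left(3,5 \right)} \right)}\right) \left(-27\right) = \left(0 - 1\right) \left(-27\right) = \left(-1\right) \left(-27\right) = 27$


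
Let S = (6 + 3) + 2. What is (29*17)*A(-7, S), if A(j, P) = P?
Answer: 5423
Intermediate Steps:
S = 11 (S = 9 + 2 = 11)
(29*17)*A(-7, S) = (29*17)*11 = 493*11 = 5423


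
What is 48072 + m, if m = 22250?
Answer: 70322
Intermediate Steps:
48072 + m = 48072 + 22250 = 70322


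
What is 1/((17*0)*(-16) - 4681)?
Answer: -1/4681 ≈ -0.00021363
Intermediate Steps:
1/((17*0)*(-16) - 4681) = 1/(0*(-16) - 4681) = 1/(0 - 4681) = 1/(-4681) = -1/4681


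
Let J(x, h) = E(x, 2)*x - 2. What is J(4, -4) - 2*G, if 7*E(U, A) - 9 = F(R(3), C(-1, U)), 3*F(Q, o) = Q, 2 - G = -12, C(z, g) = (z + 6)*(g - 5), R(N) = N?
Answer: -170/7 ≈ -24.286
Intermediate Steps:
C(z, g) = (-5 + g)*(6 + z) (C(z, g) = (6 + z)*(-5 + g) = (-5 + g)*(6 + z))
G = 14 (G = 2 - 1*(-12) = 2 + 12 = 14)
F(Q, o) = Q/3
E(U, A) = 10/7 (E(U, A) = 9/7 + ((⅓)*3)/7 = 9/7 + (⅐)*1 = 9/7 + ⅐ = 10/7)
J(x, h) = -2 + 10*x/7 (J(x, h) = 10*x/7 - 2 = -2 + 10*x/7)
J(4, -4) - 2*G = (-2 + (10/7)*4) - 2*14 = (-2 + 40/7) - 28 = 26/7 - 28 = -170/7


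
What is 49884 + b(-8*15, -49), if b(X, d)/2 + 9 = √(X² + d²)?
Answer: 49866 + 2*√16801 ≈ 50125.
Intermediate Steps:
b(X, d) = -18 + 2*√(X² + d²)
49884 + b(-8*15, -49) = 49884 + (-18 + 2*√((-8*15)² + (-49)²)) = 49884 + (-18 + 2*√((-120)² + 2401)) = 49884 + (-18 + 2*√(14400 + 2401)) = 49884 + (-18 + 2*√16801) = 49866 + 2*√16801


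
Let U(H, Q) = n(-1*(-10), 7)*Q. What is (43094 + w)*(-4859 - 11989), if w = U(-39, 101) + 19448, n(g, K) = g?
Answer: -1070724096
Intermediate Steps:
U(H, Q) = 10*Q (U(H, Q) = (-1*(-10))*Q = 10*Q)
w = 20458 (w = 10*101 + 19448 = 1010 + 19448 = 20458)
(43094 + w)*(-4859 - 11989) = (43094 + 20458)*(-4859 - 11989) = 63552*(-16848) = -1070724096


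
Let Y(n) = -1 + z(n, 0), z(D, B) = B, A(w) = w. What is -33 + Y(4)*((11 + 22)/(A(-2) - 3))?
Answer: -132/5 ≈ -26.400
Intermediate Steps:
Y(n) = -1 (Y(n) = -1 + 0 = -1)
-33 + Y(4)*((11 + 22)/(A(-2) - 3)) = -33 - (11 + 22)/(-2 - 3) = -33 - 33/(-5) = -33 - 33*(-1)/5 = -33 - 1*(-33/5) = -33 + 33/5 = -132/5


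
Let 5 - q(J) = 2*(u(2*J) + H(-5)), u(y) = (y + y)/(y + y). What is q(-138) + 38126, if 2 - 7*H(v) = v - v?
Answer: 266899/7 ≈ 38128.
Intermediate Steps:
u(y) = 1 (u(y) = (2*y)/((2*y)) = (2*y)*(1/(2*y)) = 1)
H(v) = 2/7 (H(v) = 2/7 - (v - v)/7 = 2/7 - ⅐*0 = 2/7 + 0 = 2/7)
q(J) = 17/7 (q(J) = 5 - 2*(1 + 2/7) = 5 - 2*9/7 = 5 - 1*18/7 = 5 - 18/7 = 17/7)
q(-138) + 38126 = 17/7 + 38126 = 266899/7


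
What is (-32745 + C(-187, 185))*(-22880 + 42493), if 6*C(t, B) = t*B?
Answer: -4531877845/6 ≈ -7.5531e+8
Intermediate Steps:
C(t, B) = B*t/6 (C(t, B) = (t*B)/6 = (B*t)/6 = B*t/6)
(-32745 + C(-187, 185))*(-22880 + 42493) = (-32745 + (⅙)*185*(-187))*(-22880 + 42493) = (-32745 - 34595/6)*19613 = -231065/6*19613 = -4531877845/6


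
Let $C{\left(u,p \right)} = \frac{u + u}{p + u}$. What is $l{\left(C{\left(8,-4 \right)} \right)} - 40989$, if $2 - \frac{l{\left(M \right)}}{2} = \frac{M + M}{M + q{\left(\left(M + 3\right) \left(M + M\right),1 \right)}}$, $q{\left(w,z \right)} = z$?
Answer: $- \frac{204941}{5} \approx -40988.0$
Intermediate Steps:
$C{\left(u,p \right)} = \frac{2 u}{p + u}$
$l{\left(M \right)} = 4 - \frac{4 M}{1 + M}$ ($l{\left(M \right)} = 4 - 2 \frac{M + M}{M + 1} = 4 - 2 \frac{2 M}{1 + M} = 4 - \frac{4 M}{1 + M}$)
$l{\left(C{\left(8,-4 \right)} \right)} - 40989 = \frac{4}{1 + 2 \cdot 8 \frac{1}{-4 + 8}} - 40989 = \frac{4}{1 + 2 \cdot 8 \cdot \frac{1}{4}} - 40989 = \frac{4}{1 + 4} - 40989 = \frac{4}{5} - 40989 = - \frac{204941}{5}$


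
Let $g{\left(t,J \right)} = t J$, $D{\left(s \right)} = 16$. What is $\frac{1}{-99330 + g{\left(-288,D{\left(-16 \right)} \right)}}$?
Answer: $- \frac{1}{103938} \approx -9.6211 \cdot 10^{-6}$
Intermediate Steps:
$g{\left(t,J \right)} = J t$
$\frac{1}{-99330 + g{\left(-288,D{\left(-16 \right)} \right)}} = \frac{1}{-99330 + 16 \left(-288\right)} = \frac{1}{-99330 - 4608} = \frac{1}{-103938} = - \frac{1}{103938}$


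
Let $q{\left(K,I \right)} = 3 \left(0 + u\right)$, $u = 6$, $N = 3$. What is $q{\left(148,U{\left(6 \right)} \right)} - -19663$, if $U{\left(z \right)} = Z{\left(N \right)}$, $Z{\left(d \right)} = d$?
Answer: $19681$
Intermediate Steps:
$U{\left(z \right)} = 3$
$q{\left(K,I \right)} = 18$ ($q{\left(K,I \right)} = 3 \left(0 + 6\right) = 3 \cdot 6 = 18$)
$q{\left(148,U{\left(6 \right)} \right)} - -19663 = 18 - -19663 = 18 + 19663 = 19681$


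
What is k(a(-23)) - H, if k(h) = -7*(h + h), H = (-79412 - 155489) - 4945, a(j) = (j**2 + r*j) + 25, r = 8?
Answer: 234666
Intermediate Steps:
a(j) = 25 + j**2 + 8*j (a(j) = (j**2 + 8*j) + 25 = 25 + j**2 + 8*j)
H = -239846 (H = -234901 - 4945 = -239846)
k(h) = -14*h
k(a(-23)) - H = -14*(25 + (-23)**2 + 8*(-23)) - 1*(-239846) = -14*(25 + 529 - 184) + 239846 = -14*370 + 239846 = -5180 + 239846 = 234666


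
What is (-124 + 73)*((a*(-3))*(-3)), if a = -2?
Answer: 918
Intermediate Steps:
(-124 + 73)*((a*(-3))*(-3)) = (-124 + 73)*(-2*(-3)*(-3)) = -306*(-3) = -51*(-18) = 918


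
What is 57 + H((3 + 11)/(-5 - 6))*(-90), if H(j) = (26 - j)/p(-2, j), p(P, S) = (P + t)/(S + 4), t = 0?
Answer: 411897/121 ≈ 3404.1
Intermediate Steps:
p(P, S) = P/(4 + S) (p(P, S) = (P + 0)/(S + 4) = P/(4 + S))
H(j) = (-2 - j/2)*(26 - j) (H(j) = (26 - j)/((-2/(4 + j))) = (26 - j)*(-2 - j/2) = (-2 - j/2)*(26 - j))
57 + H((3 + 11)/(-5 - 6))*(-90) = 57 + (-52 + ((3 + 11)/(-5 - 6))²/2 - 11*(3 + 11)/(-5 - 6))*(-90) = 57 + (-52 + (14/(-11))²/2 - 154/(-11))*(-90) = 57 + (-52 + (14*(-1/11))²/2 - 154*(-1)/11)*(-90) = 57 + (-52 + (-14/11)²/2 - 11*(-14/11))*(-90) = 57 + (-52 + (½)*(196/121) + 14)*(-90) = 57 + (-52 + 98/121 + 14)*(-90) = 57 - 4500/121*(-90) = 57 + 405000/121 = 411897/121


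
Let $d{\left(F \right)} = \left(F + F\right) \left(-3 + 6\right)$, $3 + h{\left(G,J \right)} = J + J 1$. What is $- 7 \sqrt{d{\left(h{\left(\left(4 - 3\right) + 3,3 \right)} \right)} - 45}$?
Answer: $- 21 i \sqrt{3} \approx - 36.373 i$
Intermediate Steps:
$h{\left(G,J \right)} = -3 + 2 J$ ($h{\left(G,J \right)} = -3 + \left(J + J 1\right) = -3 + \left(J + J\right) = -3 + 2 J$)
$d{\left(F \right)} = 6 F$ ($d{\left(F \right)} = 2 F 3 = 6 F$)
$- 7 \sqrt{d{\left(h{\left(\left(4 - 3\right) + 3,3 \right)} \right)} - 45} = - 7 \sqrt{6 \left(-3 + 2 \cdot 3\right) - 45} = - 7 \sqrt{6 \left(-3 + 6\right) - 45} = - 7 \sqrt{6 \cdot 3 - 45} = - 7 \sqrt{18 - 45} = - 7 \sqrt{-27} = - 7 \cdot 3 i \sqrt{3} = - 21 i \sqrt{3}$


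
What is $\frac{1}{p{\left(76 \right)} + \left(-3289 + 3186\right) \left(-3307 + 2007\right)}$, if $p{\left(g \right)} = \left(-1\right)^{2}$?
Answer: $\frac{1}{133901} \approx 7.4682 \cdot 10^{-6}$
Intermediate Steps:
$p{\left(g \right)} = 1$
$\frac{1}{p{\left(76 \right)} + \left(-3289 + 3186\right) \left(-3307 + 2007\right)} = \frac{1}{1 + \left(-3289 + 3186\right) \left(-3307 + 2007\right)} = \frac{1}{1 - -133900} = \frac{1}{1 + 133900} = \frac{1}{133901}$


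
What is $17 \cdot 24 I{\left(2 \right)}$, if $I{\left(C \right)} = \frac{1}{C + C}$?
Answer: $102$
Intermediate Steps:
$I{\left(C \right)} = \frac{1}{2 C}$
$17 \cdot 24 I{\left(2 \right)} = 17 \cdot 24 \frac{1}{2 \cdot 2} = 408 \cdot \frac{1}{2} \cdot \frac{1}{2} = 408 \cdot \frac{1}{4} = 102$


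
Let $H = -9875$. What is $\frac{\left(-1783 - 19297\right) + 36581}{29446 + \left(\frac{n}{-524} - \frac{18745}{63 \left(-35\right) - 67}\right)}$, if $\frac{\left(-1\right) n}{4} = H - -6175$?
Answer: $\frac{1537864544}{2919373689} \approx 0.52678$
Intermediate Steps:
$n = 14800$ ($n = - 4 \left(-9875 - -6175\right) = - 4 \left(-9875 + 6175\right) = \left(-4\right) \left(-3700\right) = 14800$)
$\frac{\left(-1783 - 19297\right) + 36581}{29446 + \left(\frac{n}{-524} - \frac{18745}{63 \left(-35\right) - 67}\right)} = \frac{\left(-1783 - 19297\right) + 36581}{29446 - \left(\frac{3700}{131} + \frac{18745}{63 \left(-35\right) - 67}\right)} = \frac{-21080 + 36581}{29446 - \left(\frac{3700}{131} + \frac{18745}{-2205 - 67}\right)} = \frac{15501}{29446 - \left(\frac{3700}{131} + \frac{18745}{-2272}\right)} = \frac{15501}{29446 - \frac{5950805}{297632}} = \frac{15501}{\frac{8758121067}{297632}} = 15501 \cdot \frac{297632}{8758121067} = \frac{1537864544}{2919373689}$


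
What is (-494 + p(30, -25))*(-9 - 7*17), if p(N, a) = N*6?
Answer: 40192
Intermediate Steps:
p(N, a) = 6*N
(-494 + p(30, -25))*(-9 - 7*17) = (-494 + 6*30)*(-9 - 7*17) = (-494 + 180)*(-9 - 119) = -314*(-128) = 40192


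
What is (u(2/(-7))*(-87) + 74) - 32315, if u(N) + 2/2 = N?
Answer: -224904/7 ≈ -32129.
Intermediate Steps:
u(N) = -1 + N
(u(2/(-7))*(-87) + 74) - 32315 = ((-1 + 2/(-7))*(-87) + 74) - 32315 = ((-1 + 2*(-⅐))*(-87) + 74) - 32315 = ((-1 - 2/7)*(-87) + 74) - 32315 = (-9/7*(-87) + 74) - 32315 = (783/7 + 74) - 32315 = 1301/7 - 32315 = -224904/7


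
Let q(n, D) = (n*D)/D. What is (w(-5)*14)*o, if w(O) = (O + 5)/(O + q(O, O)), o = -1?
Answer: 0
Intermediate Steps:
q(n, D) = n (q(n, D) = (D*n)/D = n)
w(O) = (5 + O)/(2*O) (w(O) = (O + 5)/(O + O) = (5 + O)/((2*O)) = (5 + O)*(1/(2*O)) = (5 + O)/(2*O))
(w(-5)*14)*o = (((½)*(5 - 5)/(-5))*14)*(-1) = (((½)*(-⅕)*0)*14)*(-1) = (0*14)*(-1) = 0*(-1) = 0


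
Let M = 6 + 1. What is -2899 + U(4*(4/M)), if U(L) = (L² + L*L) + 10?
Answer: -141049/49 ≈ -2878.6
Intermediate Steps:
M = 7
U(L) = 10 + 2*L² (U(L) = (L² + L²) + 10 = 2*L² + 10 = 10 + 2*L²)
-2899 + U(4*(4/M)) = -2899 + (10 + 2*(4*(4/7))²) = -2899 + (10 + 2*(16/7)²) = -2899 + (10 + 2*(256/49)) = -2899 + (10 + 512/49) = -2899 + 1002/49 = -141049/49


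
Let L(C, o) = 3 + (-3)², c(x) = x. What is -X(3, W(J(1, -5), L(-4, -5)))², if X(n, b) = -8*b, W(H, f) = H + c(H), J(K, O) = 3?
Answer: -2304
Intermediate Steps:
L(C, o) = 12 (L(C, o) = 3 + 9 = 12)
W(H, f) = 2*H (W(H, f) = H + H = 2*H)
-X(3, W(J(1, -5), L(-4, -5)))² = -(-16*3)² = -(-8*6)² = -1*(-48)² = -1*2304 = -2304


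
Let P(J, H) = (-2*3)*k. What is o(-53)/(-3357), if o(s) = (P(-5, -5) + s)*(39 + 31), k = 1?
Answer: 4130/3357 ≈ 1.2303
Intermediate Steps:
P(J, H) = -6 (P(J, H) = -2*3*1 = -6*1 = -6)
o(s) = -420 + 70*s (o(s) = (-6 + s)*(39 + 31) = (-6 + s)*70 = -420 + 70*s)
o(-53)/(-3357) = (-420 + 70*(-53))/(-3357) = (-420 - 3710)*(-1/3357) = -4130*(-1/3357) = 4130/3357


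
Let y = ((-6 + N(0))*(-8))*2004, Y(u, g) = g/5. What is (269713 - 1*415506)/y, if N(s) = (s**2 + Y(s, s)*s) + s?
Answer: -145793/96192 ≈ -1.5156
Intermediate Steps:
Y(u, g) = g/5 (Y(u, g) = g*(1/5) = g/5)
N(s) = s + 6*s**2/5 (N(s) = (s**2 + (s/5)*s) + s = (s**2 + s**2/5) + s = 6*s**2/5 + s = s + 6*s**2/5)
y = 96192 (y = ((-6 + (1/5)*0*(5 + 6*0))*(-8))*2004 = ((-6 + (1/5)*0*(5 + 0))*(-8))*2004 = ((-6 + (1/5)*0*5)*(-8))*2004 = ((-6 + 0)*(-8))*2004 = -6*(-8)*2004 = 48*2004 = 96192)
(269713 - 1*415506)/y = (269713 - 1*415506)/96192 = (269713 - 415506)*(1/96192) = -145793*1/96192 = -145793/96192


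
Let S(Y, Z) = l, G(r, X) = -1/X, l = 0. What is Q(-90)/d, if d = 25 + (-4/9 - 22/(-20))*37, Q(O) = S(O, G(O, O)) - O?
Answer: 8100/4433 ≈ 1.8272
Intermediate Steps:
S(Y, Z) = 0
Q(O) = -O (Q(O) = 0 - O = -O)
d = 4433/90 (d = 25 + (-4*⅑ - 22*(-1/20))*37 = 25 + (-4/9 + 11/10)*37 = 25 + (59/90)*37 = 25 + 2183/90 = 4433/90 ≈ 49.256)
Q(-90)/d = (-1*(-90))/(4433/90) = 90*(90/4433) = 8100/4433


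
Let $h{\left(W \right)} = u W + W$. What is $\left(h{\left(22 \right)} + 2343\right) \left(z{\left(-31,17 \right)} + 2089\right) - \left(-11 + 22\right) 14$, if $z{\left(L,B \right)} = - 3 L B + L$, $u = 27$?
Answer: $10767647$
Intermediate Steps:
$h{\left(W \right)} = 28 W$ ($h{\left(W \right)} = 27 W + W = 28 W$)
$z{\left(L,B \right)} = L - 3 B L$ ($z{\left(L,B \right)} = - 3 B L + L = L - 3 B L$)
$\left(h{\left(22 \right)} + 2343\right) \left(z{\left(-31,17 \right)} + 2089\right) - \left(-11 + 22\right) 14 = \left(28 \cdot 22 + 2343\right) \left(- 31 \left(1 - 51\right) + 2089\right) - \left(-11 + 22\right) 14 = \left(616 + 2343\right) \left(- 31 \left(1 - 51\right) + 2089\right) - 11 \cdot 14 = 2959 \left(\left(-31\right) \left(-50\right) + 2089\right) - 154 = 2959 \left(1550 + 2089\right) - 154 = 2959 \cdot 3639 - 154 = 10767801 - 154 = 10767647$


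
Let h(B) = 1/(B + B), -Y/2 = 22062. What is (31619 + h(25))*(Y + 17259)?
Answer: -8494449723/10 ≈ -8.4944e+8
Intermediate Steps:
Y = -44124 (Y = -2*22062 = -44124)
h(B) = 1/(2*B)
(31619 + h(25))*(Y + 17259) = (31619 + (½)/25)*(-44124 + 17259) = (31619 + (½)*(1/25))*(-26865) = (31619 + 1/50)*(-26865) = (1580951/50)*(-26865) = -8494449723/10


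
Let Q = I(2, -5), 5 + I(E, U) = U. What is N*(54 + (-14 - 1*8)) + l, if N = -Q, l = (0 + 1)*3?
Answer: 323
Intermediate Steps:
I(E, U) = -5 + U
Q = -10 (Q = -5 - 5 = -10)
l = 3 (l = 1*3 = 3)
N = 10 (N = -1*(-10) = 10)
N*(54 + (-14 - 1*8)) + l = 10*(54 + (-14 - 1*8)) + 3 = 10*(54 + (-14 - 8)) + 3 = 10*(54 - 22) + 3 = 10*32 + 3 = 320 + 3 = 323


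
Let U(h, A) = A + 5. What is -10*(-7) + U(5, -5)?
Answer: 70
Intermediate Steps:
U(h, A) = 5 + A
-10*(-7) + U(5, -5) = -10*(-7) + (5 - 5) = 70 + 0 = 70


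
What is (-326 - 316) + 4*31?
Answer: -518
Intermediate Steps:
(-326 - 316) + 4*31 = -642 + 124 = -518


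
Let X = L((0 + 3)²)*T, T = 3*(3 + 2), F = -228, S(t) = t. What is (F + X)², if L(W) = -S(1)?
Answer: 59049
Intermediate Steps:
L(W) = -1 (L(W) = -1*1 = -1)
T = 15 (T = 3*5 = 15)
X = -15 (X = -1*15 = -15)
(F + X)² = (-228 - 15)² = (-243)² = 59049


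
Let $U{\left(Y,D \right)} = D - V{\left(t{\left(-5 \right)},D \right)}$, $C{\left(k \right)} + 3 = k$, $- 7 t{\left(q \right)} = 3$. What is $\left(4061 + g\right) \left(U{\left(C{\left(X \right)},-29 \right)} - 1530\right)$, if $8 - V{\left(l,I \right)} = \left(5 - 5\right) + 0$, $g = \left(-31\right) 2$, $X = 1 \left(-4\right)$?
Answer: $-6266433$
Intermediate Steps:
$t{\left(q \right)} = - \frac{3}{7}$ ($t{\left(q \right)} = \left(- \frac{1}{7}\right) 3 = - \frac{3}{7}$)
$X = -4$
$C{\left(k \right)} = -3 + k$
$g = -62$
$V{\left(l,I \right)} = 8$ ($V{\left(l,I \right)} = 8 - \left(\left(5 - 5\right) + 0\right) = 8 - \left(0 + 0\right) = 8 - 0 = 8 + 0 = 8$)
$U{\left(Y,D \right)} = -8 + D$ ($U{\left(Y,D \right)} = D - 8 = -8 + D$)
$\left(4061 + g\right) \left(U{\left(C{\left(X \right)},-29 \right)} - 1530\right) = \left(4061 - 62\right) \left(\left(-8 - 29\right) - 1530\right) = 3999 \left(-37 - 1530\right) = 3999 \left(-1567\right) = -6266433$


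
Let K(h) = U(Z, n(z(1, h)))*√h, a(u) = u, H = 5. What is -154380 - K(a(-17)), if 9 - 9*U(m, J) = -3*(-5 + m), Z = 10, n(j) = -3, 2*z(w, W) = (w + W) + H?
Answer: -154380 - 8*I*√17/3 ≈ -1.5438e+5 - 10.995*I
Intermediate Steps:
z(w, W) = 5/2 + W/2 + w/2 (z(w, W) = ((w + W) + 5)/2 = ((W + w) + 5)/2 = (5 + W + w)/2 = 5/2 + W/2 + w/2)
U(m, J) = -⅔ + m/3 (U(m, J) = 1 - (-1)*(-5 + m)/3 = 1 - (15 - 3*m)/9 = 1 + (-5/3 + m/3) = -⅔ + m/3)
K(h) = 8*√h/3 (K(h) = (-⅔ + (⅓)*10)*√h = (-⅔ + 10/3)*√h = 8*√h/3)
-154380 - K(a(-17)) = -154380 - 8*√(-17)/3 = -154380 - 8*I*√17/3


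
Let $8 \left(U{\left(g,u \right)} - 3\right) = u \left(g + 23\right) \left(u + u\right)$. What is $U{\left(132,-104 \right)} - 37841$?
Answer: $381282$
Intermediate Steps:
$U{\left(g,u \right)} = 3 + \frac{u^{2} \left(23 + g\right)}{4}$ ($U{\left(g,u \right)} = 3 + \frac{u \left(g + 23\right) \left(u + u\right)}{8} = 3 + \frac{u \left(23 + g\right) 2 u}{8} = 3 + \frac{u 2 u \left(23 + g\right)}{8} = 3 + \frac{2 u^{2} \left(23 + g\right)}{8} = 3 + \frac{u^{2} \left(23 + g\right)}{4}$)
$U{\left(132,-104 \right)} - 37841 = \left(3 + \frac{23 \left(-104\right)^{2}}{4} + \frac{1}{4} \cdot 132 \left(-104\right)^{2}\right) - 37841 = \left(3 + \frac{23}{4} \cdot 10816 + \frac{1}{4} \cdot 132 \cdot 10816\right) - 37841 = \left(3 + 62192 + 356928\right) - 37841 = 419123 - 37841 = 381282$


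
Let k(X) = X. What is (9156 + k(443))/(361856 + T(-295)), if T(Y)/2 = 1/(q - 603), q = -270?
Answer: 8379927/315900286 ≈ 0.026527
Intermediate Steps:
T(Y) = -2/873 (T(Y) = 2/(-270 - 603) = 2/(-873) = 2*(-1/873) = -2/873)
(9156 + k(443))/(361856 + T(-295)) = (9156 + 443)/(361856 - 2/873) = 9599/(315900286/873) = 9599*(873/315900286) = 8379927/315900286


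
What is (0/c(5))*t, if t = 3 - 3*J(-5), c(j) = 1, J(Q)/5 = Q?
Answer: 0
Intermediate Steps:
J(Q) = 5*Q
t = 78 (t = 3 - 15*(-5) = 3 - 3*(-25) = 3 + 75 = 78)
(0/c(5))*t = (0/1)*78 = (1*0)*78 = 0*78 = 0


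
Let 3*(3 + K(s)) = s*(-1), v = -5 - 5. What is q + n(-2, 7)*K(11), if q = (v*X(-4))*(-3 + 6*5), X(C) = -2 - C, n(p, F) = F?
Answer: -1760/3 ≈ -586.67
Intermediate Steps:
v = -10
K(s) = -3 - s/3 (K(s) = -3 + (s*(-1))/3 = -3 + (-s)/3 = -3 - s/3)
q = -540 (q = (-10*(-2 - 1*(-4)))*(-3 + 6*5) = (-10*(-2 + 4))*(-3 + 30) = -10*2*27 = -20*27 = -540)
q + n(-2, 7)*K(11) = -540 + 7*(-3 - ⅓*11) = -540 + 7*(-3 - 11/3) = -540 + 7*(-20/3) = -540 - 140/3 = -1760/3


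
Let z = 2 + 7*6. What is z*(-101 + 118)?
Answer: 748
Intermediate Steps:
z = 44 (z = 2 + 42 = 44)
z*(-101 + 118) = 44*(-101 + 118) = 44*17 = 748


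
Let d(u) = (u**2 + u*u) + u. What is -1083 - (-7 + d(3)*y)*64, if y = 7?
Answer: -10043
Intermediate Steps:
d(u) = u + 2*u**2 (d(u) = (u**2 + u**2) + u = 2*u**2 + u = u + 2*u**2)
-1083 - (-7 + d(3)*y)*64 = -1083 - (-7 + (3*(1 + 2*3))*7)*64 = -1083 - (-7 + (3*(1 + 6))*7)*64 = -1083 - (-7 + (3*7)*7)*64 = -1083 - (-7 + 21*7)*64 = -1083 - (-7 + 147)*64 = -1083 - 140*64 = -1083 - 1*8960 = -1083 - 8960 = -10043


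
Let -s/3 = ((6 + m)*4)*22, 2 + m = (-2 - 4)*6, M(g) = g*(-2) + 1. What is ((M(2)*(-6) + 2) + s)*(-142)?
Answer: -1202456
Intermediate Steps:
M(g) = 1 - 2*g (M(g) = -2*g + 1 = 1 - 2*g)
m = -38 (m = -2 + (-2 - 4)*6 = -2 - 6*6 = -2 - 36 = -38)
s = 8448 (s = -3*(6 - 38)*4*22 = -3*(-32*4)*22 = -(-384)*22 = -3*(-2816) = 8448)
((M(2)*(-6) + 2) + s)*(-142) = (((1 - 2*2)*(-6) + 2) + 8448)*(-142) = (((1 - 4)*(-6) + 2) + 8448)*(-142) = ((-3*(-6) + 2) + 8448)*(-142) = ((18 + 2) + 8448)*(-142) = (20 + 8448)*(-142) = 8468*(-142) = -1202456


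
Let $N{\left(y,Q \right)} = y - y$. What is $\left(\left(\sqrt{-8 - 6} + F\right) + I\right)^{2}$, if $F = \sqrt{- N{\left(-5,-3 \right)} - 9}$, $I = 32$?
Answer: $\left(32 + 3 i + i \sqrt{14}\right)^{2} \approx 978.55 + 431.47 i$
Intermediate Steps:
$N{\left(y,Q \right)} = 0$
$F = 3 i$ ($F = \sqrt{\left(-1\right) 0 - 9} = \sqrt{0 - 9} = \sqrt{-9} = 3 i \approx 3.0 i$)
$\left(\left(\sqrt{-8 - 6} + F\right) + I\right)^{2} = \left(\left(\sqrt{-8 - 6} + 3 i\right) + 32\right)^{2} = \left(\left(\sqrt{-14} + 3 i\right) + 32\right)^{2} = \left(\left(i \sqrt{14} + 3 i\right) + 32\right)^{2} = \left(\left(3 i + i \sqrt{14}\right) + 32\right)^{2} = \left(32 + 3 i + i \sqrt{14}\right)^{2}$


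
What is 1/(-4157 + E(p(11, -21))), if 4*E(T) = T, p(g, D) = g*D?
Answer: -4/16859 ≈ -0.00023726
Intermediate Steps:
p(g, D) = D*g
E(T) = T/4
1/(-4157 + E(p(11, -21))) = 1/(-4157 + (-21*11)/4) = 1/(-4157 + (¼)*(-231)) = 1/(-4157 - 231/4) = 1/(-16859/4) = -4/16859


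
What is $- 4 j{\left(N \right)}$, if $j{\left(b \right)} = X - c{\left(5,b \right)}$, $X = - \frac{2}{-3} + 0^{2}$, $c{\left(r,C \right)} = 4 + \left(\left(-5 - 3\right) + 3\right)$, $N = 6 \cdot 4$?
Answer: $- \frac{20}{3} \approx -6.6667$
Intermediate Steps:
$N = 24$
$c{\left(r,C \right)} = -1$ ($c{\left(r,C \right)} = 4 + \left(-8 + 3\right) = 4 - 5 = -1$)
$X = \frac{2}{3}$ ($X = \left(-2\right) \left(- \frac{1}{3}\right) + 0 = \frac{2}{3} + 0 = \frac{2}{3} \approx 0.66667$)
$j{\left(b \right)} = \frac{5}{3}$ ($j{\left(b \right)} = \frac{2}{3} - -1 = \frac{2}{3} + 1 = \frac{5}{3}$)
$- 4 j{\left(N \right)} = \left(-4\right) \frac{5}{3} = - \frac{20}{3}$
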